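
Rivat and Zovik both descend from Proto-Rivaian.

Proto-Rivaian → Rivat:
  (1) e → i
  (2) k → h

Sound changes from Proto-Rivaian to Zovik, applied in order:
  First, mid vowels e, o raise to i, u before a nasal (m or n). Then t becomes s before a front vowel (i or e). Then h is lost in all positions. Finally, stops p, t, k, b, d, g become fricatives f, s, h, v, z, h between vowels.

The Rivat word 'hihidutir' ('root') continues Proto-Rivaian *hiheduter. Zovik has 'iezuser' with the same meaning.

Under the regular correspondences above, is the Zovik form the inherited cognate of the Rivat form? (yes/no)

Derive the expected Zovik reflex of *hiheduter:
Zovik: *hiheduter > hiheduser > ieduser > iezuser  (by palatalisation, h-loss, intervocalic lenition)
Zovik 'iezuser' matches the regular reflex exactly, so the pair is cognate.

yes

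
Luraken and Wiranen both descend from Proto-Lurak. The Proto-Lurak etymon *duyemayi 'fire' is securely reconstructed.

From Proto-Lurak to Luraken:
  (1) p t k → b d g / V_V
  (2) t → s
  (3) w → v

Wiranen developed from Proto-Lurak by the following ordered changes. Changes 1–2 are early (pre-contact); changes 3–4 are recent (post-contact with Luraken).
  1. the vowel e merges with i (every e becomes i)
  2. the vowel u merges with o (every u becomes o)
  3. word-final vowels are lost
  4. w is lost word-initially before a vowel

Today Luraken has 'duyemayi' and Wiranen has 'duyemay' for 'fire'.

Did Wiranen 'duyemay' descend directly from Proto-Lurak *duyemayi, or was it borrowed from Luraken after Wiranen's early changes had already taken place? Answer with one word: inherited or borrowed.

If inherited, *duyemayi would pass through all of Wiranen's changes:
Wiranen: *duyemayi > duyimayi > doyimayi > doyimay  (by vowel merger, vowel merger, apocope)
If borrowed from Luraken 'duyemayi' after the early changes, it would undergo only the recent ones:
  rule 3 (apocope): duyemayi → duyemay
  rule 4 (glide loss): no change (duyemay)
  ⇒ as a loan: duyemay
Wiranen 'duyemay' matches the loan outcome 'duyemay', not the inherited 'doyimay' — it skipped the early Wiranen changes, so it was borrowed from Luraken.

borrowed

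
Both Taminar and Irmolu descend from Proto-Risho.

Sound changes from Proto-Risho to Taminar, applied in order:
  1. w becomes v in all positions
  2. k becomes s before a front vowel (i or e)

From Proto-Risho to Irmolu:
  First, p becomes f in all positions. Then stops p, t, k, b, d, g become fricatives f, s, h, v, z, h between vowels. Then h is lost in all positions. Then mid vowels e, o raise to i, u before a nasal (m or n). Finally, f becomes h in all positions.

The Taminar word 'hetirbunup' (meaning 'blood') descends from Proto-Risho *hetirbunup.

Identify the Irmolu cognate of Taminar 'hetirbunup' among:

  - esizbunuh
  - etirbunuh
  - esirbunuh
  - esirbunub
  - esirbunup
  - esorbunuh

Irmolu: start from *hetirbunup.
  rule 1 (unconditioned shift): hetirbunup → hetirbunuf
  rule 2 (intervocalic lenition): hetirbunuf → hesirbunuf
  rule 3 (h-loss): hesirbunuf → esirbunuf
  rule 4: no change — esirbunuf
  rule 5 (unconditioned shift): esirbunuf → esirbunuh
  ⇒ Irmolu esirbunuh

esirbunuh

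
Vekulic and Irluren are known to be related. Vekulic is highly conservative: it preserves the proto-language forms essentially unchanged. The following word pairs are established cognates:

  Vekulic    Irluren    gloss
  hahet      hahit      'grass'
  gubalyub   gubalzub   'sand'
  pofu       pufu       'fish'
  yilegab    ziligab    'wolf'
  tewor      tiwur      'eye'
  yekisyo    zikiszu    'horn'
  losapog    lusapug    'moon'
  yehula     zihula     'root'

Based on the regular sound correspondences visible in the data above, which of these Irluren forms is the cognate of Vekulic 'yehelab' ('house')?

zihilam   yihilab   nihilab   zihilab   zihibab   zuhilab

zihilab

yekisyo ~ zikiszu, yehula ~ zihula — Vekulic y corresponds to Irluren z word-initially before a front vowel.
hahet ~ hahit, yilegab ~ ziligab — Vekulic e corresponds to Irluren i after a consonant, before a consonant other than r, m, n, p, b, f, v.
Applying these to Vekulic 'yehelab':
  yehelab → zehelab   (y→z word-initially before a front vowel)
  zehelab → zihelab   (e→i after a consonant, before a consonant other than r, m, n, p, b, f, v)
  zihelab → zihilab   (e→i after a consonant, before a consonant other than r, m, n, p, b, f, v)
So the Irluren cognate is 'zihilab'.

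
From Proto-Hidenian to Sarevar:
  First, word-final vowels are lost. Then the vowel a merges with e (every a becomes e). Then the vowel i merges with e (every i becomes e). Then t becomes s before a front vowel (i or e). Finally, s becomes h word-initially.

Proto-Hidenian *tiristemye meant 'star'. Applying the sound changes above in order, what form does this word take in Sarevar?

Sarevar: *tiristemye
  tiristemye → tiristemy   [apocope]
  tiristemy (rule 2 does not apply)
  tiristemy → terestemy   [vowel merger]
  terestemy → seressemy   [palatalisation]
  seressemy → heressemy   [debuccalisation]
  giving Sarevar heressemy.

heressemy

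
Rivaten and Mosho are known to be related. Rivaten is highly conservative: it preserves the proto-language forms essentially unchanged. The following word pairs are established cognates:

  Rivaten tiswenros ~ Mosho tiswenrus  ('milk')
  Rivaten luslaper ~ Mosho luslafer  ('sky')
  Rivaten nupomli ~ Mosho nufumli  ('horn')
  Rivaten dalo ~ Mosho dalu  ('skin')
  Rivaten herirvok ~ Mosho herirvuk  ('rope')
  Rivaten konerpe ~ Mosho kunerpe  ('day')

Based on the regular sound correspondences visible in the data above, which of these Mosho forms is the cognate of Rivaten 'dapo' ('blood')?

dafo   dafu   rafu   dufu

dafu

nupomli ~ nufumli — Rivaten p corresponds to Mosho f between vowels (before a back vowel).
dalo ~ dalu — Rivaten o corresponds to Mosho u word-finally.
Applying these to Rivaten 'dapo':
  dapo → dafo   (p→f between vowels (before a back vowel))
  dafo → dafu   (o→u word-finally)
So the Mosho cognate is 'dafu'.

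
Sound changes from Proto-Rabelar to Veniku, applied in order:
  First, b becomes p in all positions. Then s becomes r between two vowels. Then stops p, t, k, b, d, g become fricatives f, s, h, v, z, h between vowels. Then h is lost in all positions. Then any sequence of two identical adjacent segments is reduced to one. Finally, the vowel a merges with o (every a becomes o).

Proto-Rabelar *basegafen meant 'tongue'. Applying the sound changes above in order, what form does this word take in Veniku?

Veniku: *basegafen
  basegafen → pasegafen   [unconditioned shift]
  pasegafen → paregafen   [rhotacism]
  paregafen → parehafen   [intervocalic lenition]
  parehafen → pareafen   [h-loss]
  pareafen (rule 5 does not apply)
  pareafen → poreofen   [vowel merger]
  giving Veniku poreofen.

poreofen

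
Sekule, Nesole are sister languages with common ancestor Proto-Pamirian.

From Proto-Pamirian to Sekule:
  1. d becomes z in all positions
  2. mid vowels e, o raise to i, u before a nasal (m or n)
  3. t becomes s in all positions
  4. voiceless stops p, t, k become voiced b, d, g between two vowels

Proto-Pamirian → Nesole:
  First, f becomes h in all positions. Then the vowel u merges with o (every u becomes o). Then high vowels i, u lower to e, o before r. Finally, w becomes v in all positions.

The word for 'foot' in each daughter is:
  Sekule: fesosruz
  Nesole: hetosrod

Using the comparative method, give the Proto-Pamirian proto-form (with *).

Position 3: Sekule has s, Nesole has t. Nesole preserves t here (none of its changes turn any other segment into t), so the proto-segment is *t.
Position 1: Sekule has f, Nesole has h. Sekule preserves f here (none of its changes turn any other segment into f), so the proto-segment is *f.
Continuing position by position gives *fetosrud; check it forward:
Sekule: *fetosrud > fetosruz > fesosruz  (by unconditioned shift, unconditioned shift)
Nesole: start from *fetosrud.
  rule 1 (unconditioned shift): fetosrud → hetosrud
  rule 2 (vowel merger): hetosrud → hetosrod
  rule 3: no change — hetosrod
  rule 4: no change — hetosrod
  ⇒ Nesole hetosrod
Only *fetosrud yields all of Sekule fesosruz, Nesole hetosrod.

*fetosrud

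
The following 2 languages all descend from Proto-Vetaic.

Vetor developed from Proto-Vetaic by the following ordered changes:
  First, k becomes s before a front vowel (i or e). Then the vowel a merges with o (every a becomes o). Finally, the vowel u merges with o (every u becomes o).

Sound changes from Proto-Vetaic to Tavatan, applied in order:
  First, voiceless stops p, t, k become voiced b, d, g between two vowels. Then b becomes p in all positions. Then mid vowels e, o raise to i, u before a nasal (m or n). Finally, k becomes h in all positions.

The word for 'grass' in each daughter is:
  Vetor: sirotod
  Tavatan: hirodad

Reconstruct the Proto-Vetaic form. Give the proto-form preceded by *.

*kirotad

Position 5: Vetor has t, Tavatan has d. Vetor preserves t here (none of its changes turn any other segment into t), so the proto-segment is *t.
Position 1: Vetor has s, Tavatan has h. Taking the neighbouring segments as reconstructed: Vetor s could go back to *k or *s; Tavatan h could go back to *k or *h — the one source consistent with every daughter is *k.
Position 6: Vetor has o, Tavatan has a. Tavatan preserves a here (none of its changes turn any other segment into a), so the proto-segment is *a.
The remaining positions agree across the daughters. Check the candidate against every language:
Vetor: *kirotad
  kirotad → sirotad   [palatalisation]
  sirotad → sirotod   [vowel merger]
  sirotod (rule 3 does not apply)
  giving Vetor sirotod.
Tavatan: start from *kirotad.
  rule 1 (intervocalic voicing): kirotad → kirodad
  rule 2: no change — kirodad
  rule 3: no change — kirodad
  rule 4 (unconditioned shift): kirodad → hirodad
  ⇒ Tavatan hirodad
*kirotad is the unique common source.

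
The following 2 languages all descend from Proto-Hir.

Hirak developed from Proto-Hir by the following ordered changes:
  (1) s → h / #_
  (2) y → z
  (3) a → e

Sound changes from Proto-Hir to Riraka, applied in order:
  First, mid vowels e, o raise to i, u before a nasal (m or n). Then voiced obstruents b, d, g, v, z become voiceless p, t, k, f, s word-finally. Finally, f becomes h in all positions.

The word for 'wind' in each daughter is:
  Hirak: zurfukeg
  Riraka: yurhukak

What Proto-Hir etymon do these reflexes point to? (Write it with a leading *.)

Position 7: Hirak has e, Riraka has a. Riraka preserves a here (none of its changes turn any other segment into a), so the proto-segment is *a.
Position 8: Hirak has g, Riraka has k. Hirak preserves g here (none of its changes turn any other segment into g), so the proto-segment is *g.
Verify the candidate proto-form against each daughter:
Hirak: start from *yurfukag.
  rule 1: no change — yurfukag
  rule 2 (unconditioned shift): yurfukag → zurfukag
  rule 3 (vowel merger): zurfukag → zurfukeg
  ⇒ Hirak zurfukeg
Riraka: start from *yurfukag.
  rule 1: no change — yurfukag
  rule 2 (final devoicing): yurfukag → yurfukak
  rule 3 (unconditioned shift): yurfukak → yurhukak
  ⇒ Riraka yurhukak
No other proto-form is consistent with every reflex, so the reconstruction is *yurfukag.

*yurfukag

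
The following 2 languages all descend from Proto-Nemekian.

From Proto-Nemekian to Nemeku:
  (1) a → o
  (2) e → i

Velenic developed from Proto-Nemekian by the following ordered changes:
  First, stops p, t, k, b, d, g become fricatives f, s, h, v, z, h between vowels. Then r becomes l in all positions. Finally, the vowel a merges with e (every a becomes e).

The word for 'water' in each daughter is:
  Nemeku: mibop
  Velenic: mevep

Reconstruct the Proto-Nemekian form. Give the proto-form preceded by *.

*mebap

Position 4: Nemeku has o, Velenic has e. Taking the neighbouring segments as reconstructed: Nemeku o could go back to *a or *o; Velenic e could go back to *a or *e — the one source consistent with every daughter is *a.
Position 2: Nemeku has i, Velenic has e. Taking the neighbouring segments as reconstructed: Nemeku i could go back to *e or *i; Velenic e could go back to *a or *e — the one source consistent with every daughter is *e.
Verify the candidate proto-form against each daughter:
Nemeku: start from *mebap.
  rule 1 (vowel merger): mebap → mebop
  rule 2 (vowel merger): mebop → mibop
  ⇒ Nemeku mibop
Velenic: *mebap > mevap > mevep  (by intervocalic lenition, vowel merger)
Only *mebap yields all of Nemeku mibop, Velenic mevep.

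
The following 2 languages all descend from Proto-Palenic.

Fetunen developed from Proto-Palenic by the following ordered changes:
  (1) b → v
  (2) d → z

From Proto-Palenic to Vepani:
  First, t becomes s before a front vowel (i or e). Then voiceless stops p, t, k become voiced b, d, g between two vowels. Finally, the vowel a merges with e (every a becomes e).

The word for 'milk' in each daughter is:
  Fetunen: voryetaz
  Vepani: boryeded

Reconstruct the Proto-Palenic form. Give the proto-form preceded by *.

Position 8: Fetunen has z, Vepani has d. Taking the neighbouring segments as reconstructed: Fetunen z could go back to *d or *z; Vepani d can only go back to *d — the one source consistent with every daughter is *d.
Position 7: Fetunen has a, Vepani has e. Fetunen preserves a here (none of its changes turn any other segment into a), so the proto-segment is *a.
Position 1: Fetunen has v, Vepani has b. Taking the neighbouring segments as reconstructed: Fetunen v could go back to *b or *v; Vepani b can only go back to *b — the one source consistent with every daughter is *b.
Verify the candidate proto-form against each daughter:
Fetunen: *boryetad > voryetad > voryetaz  (by unconditioned shift, unconditioned shift)
Vepani: start from *boryetad.
  rule 1: no change — boryetad
  rule 2 (intervocalic voicing): boryetad → boryedad
  rule 3 (vowel merger): boryedad → boryeded
  ⇒ Vepani boryeded
Only *boryetad yields all of Fetunen voryetaz, Vepani boryeded.

*boryetad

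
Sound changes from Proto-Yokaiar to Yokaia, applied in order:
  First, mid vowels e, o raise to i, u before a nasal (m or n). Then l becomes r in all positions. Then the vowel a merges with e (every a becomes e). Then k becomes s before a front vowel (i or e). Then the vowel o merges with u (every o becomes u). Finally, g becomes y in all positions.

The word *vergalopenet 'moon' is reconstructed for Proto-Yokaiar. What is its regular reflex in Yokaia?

Yokaia: *vergalopenet
  vergalopenet → vergalopinet   [pre-nasal raising]
  vergalopinet → vergaropinet   [unconditioned shift]
  vergaropinet → vergeropinet   [vowel merger]
  vergeropinet (rule 4 does not apply)
  vergeropinet → vergerupinet   [vowel merger]
  vergerupinet → veryerupinet   [unconditioned shift]
  giving Yokaia veryerupinet.

veryerupinet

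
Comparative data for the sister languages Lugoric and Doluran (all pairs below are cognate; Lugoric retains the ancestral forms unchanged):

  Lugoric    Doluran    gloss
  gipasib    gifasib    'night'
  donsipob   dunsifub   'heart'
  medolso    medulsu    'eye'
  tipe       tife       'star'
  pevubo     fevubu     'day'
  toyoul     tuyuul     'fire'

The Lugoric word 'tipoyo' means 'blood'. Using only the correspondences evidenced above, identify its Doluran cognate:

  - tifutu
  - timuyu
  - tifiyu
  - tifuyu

tifuyu

donsipob ~ dunsifub — Lugoric p corresponds to Doluran f between vowels (before a back vowel).
medolso ~ medulsu, toyoul ~ tuyuul — Lugoric o corresponds to Doluran u after a consonant, before a consonant other than r, m, n, p, b, f, v.
medolso ~ medulsu, pevubo ~ fevubu — Lugoric o corresponds to Doluran u word-finally.
Applying these to Lugoric 'tipoyo':
  tipoyo → tifoyo   (p→f between vowels (before a back vowel))
  tifoyo → tifuyo   (o→u after a consonant, before a consonant other than r, m, n, p, b, f, v)
  tifuyo → tifuyu   (o→u word-finally)
So the Doluran cognate is 'tifuyu'.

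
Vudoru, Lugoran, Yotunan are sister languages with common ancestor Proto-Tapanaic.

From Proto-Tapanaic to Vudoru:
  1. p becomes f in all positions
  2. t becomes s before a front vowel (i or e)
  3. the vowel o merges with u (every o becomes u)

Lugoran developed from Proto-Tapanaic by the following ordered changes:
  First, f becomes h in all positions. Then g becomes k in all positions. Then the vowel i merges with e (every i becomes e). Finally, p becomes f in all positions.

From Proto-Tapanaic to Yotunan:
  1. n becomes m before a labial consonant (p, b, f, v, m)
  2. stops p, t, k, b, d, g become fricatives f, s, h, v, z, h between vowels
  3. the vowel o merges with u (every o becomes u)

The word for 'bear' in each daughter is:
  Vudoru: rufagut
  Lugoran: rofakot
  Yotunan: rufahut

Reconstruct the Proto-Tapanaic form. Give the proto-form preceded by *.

*ropagot

Position 3: Vudoru has f, Lugoran has f, Yotunan has f. In Lugoran, f can only continue *p, so the proto-segment is *p.
Position 2: Vudoru has u, Lugoran has o, Yotunan has u. Lugoran preserves o here (none of its changes turn any other segment into o), so the proto-segment is *o.
Verify the candidate proto-form against each daughter:
Vudoru: *ropagot > rofagot > rufagut  (by unconditioned shift, vowel merger)
Lugoran: *ropagot
  ropagot (rule 1 does not apply)
  ropagot → ropakot   [unconditioned shift]
  ropakot (rule 3 does not apply)
  ropakot → rofakot   [unconditioned shift]
  giving Lugoran rofakot.
Yotunan: *ropagot
  ropagot (rule 1 does not apply)
  ropagot → rofahot   [intervocalic lenition]
  rofahot → rufahut   [vowel merger]
  giving Yotunan rufahut.
No other proto-form is consistent with every reflex, so the reconstruction is *ropagot.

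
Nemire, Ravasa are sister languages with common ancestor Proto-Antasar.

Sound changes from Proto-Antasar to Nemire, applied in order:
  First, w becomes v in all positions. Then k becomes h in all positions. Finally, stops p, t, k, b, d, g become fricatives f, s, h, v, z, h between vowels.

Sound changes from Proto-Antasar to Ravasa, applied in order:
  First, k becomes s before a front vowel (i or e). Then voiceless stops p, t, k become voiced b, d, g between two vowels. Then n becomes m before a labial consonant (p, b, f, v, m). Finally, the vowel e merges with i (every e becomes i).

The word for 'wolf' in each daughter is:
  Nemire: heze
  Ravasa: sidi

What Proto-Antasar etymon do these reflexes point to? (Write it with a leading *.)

Position 3: Nemire has z, Ravasa has d. Taking the neighbouring segments as reconstructed: Nemire z could go back to *d or *z; Ravasa d could go back to *t or *d — the one source consistent with every daughter is *d.
Position 1: Nemire has h, Ravasa has s. Taking the neighbouring segments as reconstructed: Nemire h could go back to *k or *h; Ravasa s could go back to *k or *s — the one source consistent with every daughter is *k.
Position 4: Nemire has e, Ravasa has i. Nemire preserves e here (none of its changes turn any other segment into e), so the proto-segment is *e.
This points to *kede. Verify forward in each daughter:
Nemire: *kede > hede > heze  (by unconditioned shift, intervocalic lenition)
Ravasa: start from *kede.
  rule 1 (palatalisation): kede → sede
  rule 2: no change — sede
  rule 3: no change — sede
  rule 4 (vowel merger): sede → sidi
  ⇒ Ravasa sidi
No other proto-form is consistent with every reflex, so the reconstruction is *kede.

*kede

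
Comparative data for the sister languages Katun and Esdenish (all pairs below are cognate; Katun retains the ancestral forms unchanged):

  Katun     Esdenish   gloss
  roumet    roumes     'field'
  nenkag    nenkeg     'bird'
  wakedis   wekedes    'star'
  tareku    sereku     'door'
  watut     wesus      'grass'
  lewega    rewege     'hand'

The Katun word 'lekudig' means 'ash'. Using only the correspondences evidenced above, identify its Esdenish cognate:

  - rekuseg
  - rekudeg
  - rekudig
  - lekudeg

lewega ~ rewege — Katun l corresponds to Esdenish r word-initially before a front vowel.
wakedis ~ wekedes — Katun i corresponds to Esdenish e after a consonant, before a consonant other than r, m, n, p, b, f, v.
Applying these to Katun 'lekudig':
  lekudig → rekudig   (l→r word-initially before a front vowel)
  rekudig → rekudeg   (i→e after a consonant, before a consonant other than r, m, n, p, b, f, v)
So the Esdenish cognate is 'rekudeg'.

rekudeg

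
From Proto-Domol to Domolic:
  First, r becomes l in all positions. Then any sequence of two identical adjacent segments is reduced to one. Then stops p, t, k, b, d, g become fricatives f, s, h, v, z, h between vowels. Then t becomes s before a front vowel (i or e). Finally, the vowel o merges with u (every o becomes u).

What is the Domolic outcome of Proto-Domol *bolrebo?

bulevu

Domolic: start from *bolrebo.
  rule 1 (unconditioned shift): bolrebo → bollebo
  rule 2 (degemination): bollebo → bolebo
  rule 3 (intervocalic lenition): bolebo → bolevo
  rule 4: no change — bolevo
  rule 5 (vowel merger): bolevo → bulevu
  ⇒ Domolic bulevu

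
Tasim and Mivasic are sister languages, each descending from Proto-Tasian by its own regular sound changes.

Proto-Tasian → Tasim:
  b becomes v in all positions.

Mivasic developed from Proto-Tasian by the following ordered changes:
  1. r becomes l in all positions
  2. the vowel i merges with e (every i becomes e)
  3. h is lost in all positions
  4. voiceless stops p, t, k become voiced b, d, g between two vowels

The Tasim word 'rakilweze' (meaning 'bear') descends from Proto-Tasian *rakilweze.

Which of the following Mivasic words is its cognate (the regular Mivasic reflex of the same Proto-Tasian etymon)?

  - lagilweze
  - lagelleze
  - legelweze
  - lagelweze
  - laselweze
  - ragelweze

lagelweze

Mivasic: *rakilweze
  rakilweze → lakilweze   [unconditioned shift]
  lakilweze → lakelweze   [vowel merger]
  lakelweze (rule 3 does not apply)
  lakelweze → lagelweze   [intervocalic voicing]
  giving Mivasic lagelweze.
The other candidates each miss or misapply at least one Mivasic change.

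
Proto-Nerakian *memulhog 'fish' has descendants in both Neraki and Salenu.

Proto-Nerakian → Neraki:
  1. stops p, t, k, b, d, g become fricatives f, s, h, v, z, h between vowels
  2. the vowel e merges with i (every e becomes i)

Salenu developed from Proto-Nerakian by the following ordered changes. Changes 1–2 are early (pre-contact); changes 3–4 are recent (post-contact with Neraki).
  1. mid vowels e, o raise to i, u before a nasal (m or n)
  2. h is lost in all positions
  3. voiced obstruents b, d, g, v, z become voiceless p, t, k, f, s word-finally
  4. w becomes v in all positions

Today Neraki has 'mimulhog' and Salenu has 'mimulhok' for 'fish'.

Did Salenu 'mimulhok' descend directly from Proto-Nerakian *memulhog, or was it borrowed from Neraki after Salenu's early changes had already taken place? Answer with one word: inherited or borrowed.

borrowed

If inherited, *memulhog would pass through all of Salenu's changes:
Salenu: *memulhog
  memulhog → mimulhog   [pre-nasal raising]
  mimulhog → mimulog   [h-loss]
  mimulog → mimulok   [final devoicing]
  mimulok (rule 4 does not apply)
  giving Salenu mimulok.
If borrowed from Neraki 'mimulhog' after the early changes, it would undergo only the recent ones:
  rule 3 (final devoicing): mimulhog → mimulhok
  rule 4 (unconditioned shift): no change (mimulhok)
  ⇒ as a loan: mimulhok
Salenu 'mimulhok' matches the loan outcome 'mimulhok', not the inherited 'mimulok' — it skipped the early Salenu changes, so it was borrowed from Neraki.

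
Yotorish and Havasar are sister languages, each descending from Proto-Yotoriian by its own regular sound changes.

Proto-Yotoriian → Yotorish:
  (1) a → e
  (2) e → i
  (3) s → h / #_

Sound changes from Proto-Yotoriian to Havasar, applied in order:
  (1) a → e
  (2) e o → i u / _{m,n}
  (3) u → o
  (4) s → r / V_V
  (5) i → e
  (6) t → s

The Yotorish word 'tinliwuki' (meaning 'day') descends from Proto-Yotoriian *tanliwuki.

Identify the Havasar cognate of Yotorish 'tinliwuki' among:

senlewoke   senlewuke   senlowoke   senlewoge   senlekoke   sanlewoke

Havasar: start from *tanliwuki.
  rule 1 (vowel merger): tanliwuki → tenliwuki
  rule 2 (pre-nasal raising): tenliwuki → tinliwuki
  rule 3 (vowel merger): tinliwuki → tinliwoki
  rule 4: no change — tinliwoki
  rule 5 (vowel merger): tinliwoki → tenlewoke
  rule 6 (unconditioned shift): tenlewoke → senlewoke
  ⇒ Havasar senlewoke
Only 'senlewoke' matches the regular Havasar development of *tanliwuki.

senlewoke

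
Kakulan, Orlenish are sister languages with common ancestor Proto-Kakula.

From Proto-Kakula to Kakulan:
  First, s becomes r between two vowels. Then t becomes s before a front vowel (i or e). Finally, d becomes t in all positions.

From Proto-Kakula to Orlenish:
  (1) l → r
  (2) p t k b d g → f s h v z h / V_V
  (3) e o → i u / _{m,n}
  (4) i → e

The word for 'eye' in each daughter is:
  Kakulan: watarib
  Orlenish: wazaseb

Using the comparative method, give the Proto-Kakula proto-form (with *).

Position 3: Kakulan has t, Orlenish has z. Taking the neighbouring segments as reconstructed: Kakulan t could go back to *t or *d; Orlenish z could go back to *d or *z — the one source consistent with every daughter is *d.
Position 6: Kakulan has i, Orlenish has e. Kakulan preserves i here (none of its changes turn any other segment into i), so the proto-segment is *i.
Continuing position by position gives *wadasib; check it forward:
Kakulan: start from *wadasib.
  rule 1 (rhotacism): wadasib → wadarib
  rule 2: no change — wadarib
  rule 3 (unconditioned shift): wadarib → watarib
  ⇒ Kakulan watarib
Orlenish: start from *wadasib.
  rule 1: no change — wadasib
  rule 2 (intervocalic lenition): wadasib → wazasib
  rule 3: no change — wazasib
  rule 4 (vowel merger): wazasib → wazaseb
  ⇒ Orlenish wazaseb
*wadasib is the unique common source.

*wadasib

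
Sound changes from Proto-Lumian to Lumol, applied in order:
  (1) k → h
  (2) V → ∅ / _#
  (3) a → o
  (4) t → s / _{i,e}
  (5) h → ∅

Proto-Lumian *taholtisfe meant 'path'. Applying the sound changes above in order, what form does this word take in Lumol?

Lumol: *taholtisfe
  taholtisfe (rule 1 does not apply)
  taholtisfe → taholtisf   [apocope]
  taholtisf → toholtisf   [vowel merger]
  toholtisf → toholsisf   [palatalisation]
  toholsisf → toolsisf   [h-loss]
  giving Lumol toolsisf.

toolsisf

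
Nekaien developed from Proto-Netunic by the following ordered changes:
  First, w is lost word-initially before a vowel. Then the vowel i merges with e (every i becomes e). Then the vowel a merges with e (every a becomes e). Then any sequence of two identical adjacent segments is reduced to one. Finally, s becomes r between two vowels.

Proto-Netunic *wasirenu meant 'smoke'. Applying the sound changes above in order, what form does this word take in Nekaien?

ererenu

Nekaien: *wasirenu > asirenu > aserenu > eserenu > ererenu  (by glide loss, vowel merger, vowel merger, rhotacism)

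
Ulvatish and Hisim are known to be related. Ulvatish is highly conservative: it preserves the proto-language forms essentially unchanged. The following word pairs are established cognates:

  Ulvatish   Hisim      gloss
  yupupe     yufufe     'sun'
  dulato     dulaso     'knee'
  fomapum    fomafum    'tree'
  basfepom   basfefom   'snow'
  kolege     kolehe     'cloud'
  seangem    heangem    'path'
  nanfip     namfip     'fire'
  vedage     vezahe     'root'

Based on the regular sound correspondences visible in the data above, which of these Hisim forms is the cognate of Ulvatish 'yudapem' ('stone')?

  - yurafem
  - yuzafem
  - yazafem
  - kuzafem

yuzafem

vedage ~ vezahe — Ulvatish d corresponds to Hisim z between vowels (before a back vowel).
yupupe ~ yufufe — Ulvatish p corresponds to Hisim f between vowels (before a front vowel).
Applying these to Ulvatish 'yudapem':
  yudapem → yuzapem   (d→z between vowels (before a back vowel))
  yuzapem → yuzafem   (p→f between vowels (before a front vowel))
So the Hisim cognate is 'yuzafem'.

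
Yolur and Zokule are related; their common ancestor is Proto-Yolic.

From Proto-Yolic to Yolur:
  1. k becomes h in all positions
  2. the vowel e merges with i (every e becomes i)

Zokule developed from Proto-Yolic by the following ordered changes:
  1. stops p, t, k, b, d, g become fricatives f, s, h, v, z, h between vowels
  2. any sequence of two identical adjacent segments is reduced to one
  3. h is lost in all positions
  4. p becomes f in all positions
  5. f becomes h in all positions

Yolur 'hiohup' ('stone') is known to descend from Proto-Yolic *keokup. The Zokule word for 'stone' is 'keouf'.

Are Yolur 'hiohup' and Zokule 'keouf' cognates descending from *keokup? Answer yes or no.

Derive the expected Zokule reflex of *keokup:
Zokule: *keokup
  keokup → keohup   [intervocalic lenition]
  keohup (rule 2 does not apply)
  keohup → keoup   [h-loss]
  keoup → keouf   [unconditioned shift]
  keouf → keouh   [unconditioned shift]
  giving Zokule keouh.
The regular Zokule reflex would be 'keouh', but the attested form is 'keouf'. The correspondence is irregular, so they are not cognates (the Zokule form has a different source).

no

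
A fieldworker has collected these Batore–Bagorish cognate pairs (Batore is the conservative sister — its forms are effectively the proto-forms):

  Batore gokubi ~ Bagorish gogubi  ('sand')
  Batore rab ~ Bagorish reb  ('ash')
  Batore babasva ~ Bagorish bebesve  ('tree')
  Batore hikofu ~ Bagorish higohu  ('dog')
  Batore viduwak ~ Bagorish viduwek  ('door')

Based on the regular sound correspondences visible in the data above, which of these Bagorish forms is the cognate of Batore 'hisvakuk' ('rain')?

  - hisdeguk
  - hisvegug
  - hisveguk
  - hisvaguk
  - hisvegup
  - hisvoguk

hisveguk

babasva ~ bebesve, viduwak ~ viduwek — Batore a corresponds to Bagorish e after a consonant, before a consonant other than r, m, n, p, b, f, v.
gokubi ~ gogubi — Batore k corresponds to Bagorish g between vowels (before a back vowel).
Applying these to Batore 'hisvakuk':
  hisvakuk → hisvekuk   (a→e after a consonant, before a consonant other than r, m, n, p, b, f, v)
  hisvekuk → hisveguk   (k→g between vowels (before a back vowel))
So the Bagorish cognate is 'hisveguk'.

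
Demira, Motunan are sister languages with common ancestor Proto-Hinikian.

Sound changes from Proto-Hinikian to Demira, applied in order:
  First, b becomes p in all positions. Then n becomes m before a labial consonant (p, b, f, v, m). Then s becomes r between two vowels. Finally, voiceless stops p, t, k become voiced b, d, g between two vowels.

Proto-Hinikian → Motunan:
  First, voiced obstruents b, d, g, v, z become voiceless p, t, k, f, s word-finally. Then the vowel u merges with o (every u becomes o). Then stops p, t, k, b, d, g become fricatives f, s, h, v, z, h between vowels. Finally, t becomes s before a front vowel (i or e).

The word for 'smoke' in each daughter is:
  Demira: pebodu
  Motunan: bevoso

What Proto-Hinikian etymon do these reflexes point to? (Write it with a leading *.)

Position 6: Demira has u, Motunan has o. Demira preserves u here (none of its changes turn any other segment into u), so the proto-segment is *u.
Position 5: Demira has d, Motunan has s. Taking the neighbouring segments as reconstructed: Demira d could go back to *t or *d; Motunan s could go back to *t or *s — the one source consistent with every daughter is *t.
This points to *bebotu. Verify forward in each daughter:
Demira: *bebotu
  bebotu → pepotu   [unconditioned shift]
  pepotu (rule 2 does not apply)
  pepotu (rule 3 does not apply)
  pepotu → pebodu   [intervocalic voicing]
  giving Demira pebodu.
Motunan: *bebotu > beboto > bevoso  (by vowel merger, intervocalic lenition)
*bebotu is the unique common source.

*bebotu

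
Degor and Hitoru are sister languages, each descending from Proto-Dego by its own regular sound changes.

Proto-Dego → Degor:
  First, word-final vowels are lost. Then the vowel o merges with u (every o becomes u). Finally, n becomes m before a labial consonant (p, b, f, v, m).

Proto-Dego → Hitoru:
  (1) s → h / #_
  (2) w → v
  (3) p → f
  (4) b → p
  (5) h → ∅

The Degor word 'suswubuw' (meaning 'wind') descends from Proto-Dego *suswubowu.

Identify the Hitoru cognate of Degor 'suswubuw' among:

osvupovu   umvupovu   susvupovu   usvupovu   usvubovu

usvupovu

Hitoru: *suswubowu > huswubowu > husvubovu > husvupovu > usvupovu  (by debuccalisation, unconditioned shift, unconditioned shift, h-loss)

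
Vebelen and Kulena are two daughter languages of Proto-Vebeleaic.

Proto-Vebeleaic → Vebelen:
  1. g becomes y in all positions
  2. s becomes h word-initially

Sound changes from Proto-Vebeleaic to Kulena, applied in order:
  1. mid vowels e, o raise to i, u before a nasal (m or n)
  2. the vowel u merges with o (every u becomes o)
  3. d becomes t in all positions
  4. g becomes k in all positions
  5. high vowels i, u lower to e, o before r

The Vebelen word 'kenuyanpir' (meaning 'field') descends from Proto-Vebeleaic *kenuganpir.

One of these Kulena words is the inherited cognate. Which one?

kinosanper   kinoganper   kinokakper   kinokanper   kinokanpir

Kulena: *kenuganpir > kinuganpir > kinoganpir > kinokanpir > kinokanper  (by pre-nasal raising, vowel merger, unconditioned shift, pre-rhotic lowering)
The other candidates each miss or misapply at least one Kulena change.

kinokanper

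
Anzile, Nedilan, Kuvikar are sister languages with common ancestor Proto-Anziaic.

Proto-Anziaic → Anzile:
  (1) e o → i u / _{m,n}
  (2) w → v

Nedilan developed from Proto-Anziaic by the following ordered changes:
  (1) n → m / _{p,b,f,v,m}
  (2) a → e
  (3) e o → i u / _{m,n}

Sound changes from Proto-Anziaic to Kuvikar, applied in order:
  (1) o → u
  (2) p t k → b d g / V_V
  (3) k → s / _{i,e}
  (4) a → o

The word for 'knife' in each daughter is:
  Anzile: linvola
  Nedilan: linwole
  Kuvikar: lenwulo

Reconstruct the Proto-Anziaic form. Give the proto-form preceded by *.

Position 7: Anzile has a, Nedilan has e, Kuvikar has o. Anzile preserves a here (none of its changes turn any other segment into a), so the proto-segment is *a.
Position 4: Anzile has v, Nedilan has w, Kuvikar has w. Nedilan preserves w here (none of its changes turn any other segment into w), so the proto-segment is *w.
Position 5: Anzile has o, Nedilan has o, Kuvikar has u. Anzile preserves o here (none of its changes turn any other segment into o), so the proto-segment is *o.
This points to *lenwola. Verify forward in each daughter:
Anzile: *lenwola
  lenwola → linwola   [pre-nasal raising]
  linwola → linvola   [unconditioned shift]
  giving Anzile linvola.
Nedilan: *lenwola
  lenwola (rule 1 does not apply)
  lenwola → lenwole   [vowel merger]
  lenwole → linwole   [pre-nasal raising]
  giving Nedilan linwole.
Kuvikar: *lenwola > lenwula > lenwulo  (by vowel merger, vowel merger)
Only *lenwola yields all of Anzile linvola, Nedilan linwole, Kuvikar lenwulo.

*lenwola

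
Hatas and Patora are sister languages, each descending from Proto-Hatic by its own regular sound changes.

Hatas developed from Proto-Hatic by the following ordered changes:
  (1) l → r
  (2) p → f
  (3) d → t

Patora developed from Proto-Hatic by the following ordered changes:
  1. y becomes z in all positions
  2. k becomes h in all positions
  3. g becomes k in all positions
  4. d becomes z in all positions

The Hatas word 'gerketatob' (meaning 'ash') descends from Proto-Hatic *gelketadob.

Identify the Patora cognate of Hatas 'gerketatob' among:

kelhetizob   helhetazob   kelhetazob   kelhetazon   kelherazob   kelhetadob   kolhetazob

kelhetazob

Patora: *gelketadob > gelhetadob > kelhetadob > kelhetazob  (by unconditioned shift, unconditioned shift, unconditioned shift)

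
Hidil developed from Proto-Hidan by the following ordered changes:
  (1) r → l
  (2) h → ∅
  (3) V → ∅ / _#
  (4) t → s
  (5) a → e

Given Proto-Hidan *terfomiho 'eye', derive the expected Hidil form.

selfomi

Hidil: start from *terfomiho.
  rule 1 (unconditioned shift): terfomiho → telfomiho
  rule 2 (h-loss): telfomiho → telfomio
  rule 3 (apocope): telfomio → telfomi
  rule 4 (unconditioned shift): telfomi → selfomi
  rule 5: no change — selfomi
  ⇒ Hidil selfomi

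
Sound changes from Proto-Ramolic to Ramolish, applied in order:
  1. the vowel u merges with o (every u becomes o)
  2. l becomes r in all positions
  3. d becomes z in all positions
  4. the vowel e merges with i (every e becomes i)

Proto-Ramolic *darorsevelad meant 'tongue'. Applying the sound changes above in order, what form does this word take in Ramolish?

zarorsiviraz

Ramolish: start from *darorsevelad.
  rule 1: no change — darorsevelad
  rule 2 (unconditioned shift): darorsevelad → darorseverad
  rule 3 (unconditioned shift): darorseverad → zarorseveraz
  rule 4 (vowel merger): zarorseveraz → zarorsiviraz
  ⇒ Ramolish zarorsiviraz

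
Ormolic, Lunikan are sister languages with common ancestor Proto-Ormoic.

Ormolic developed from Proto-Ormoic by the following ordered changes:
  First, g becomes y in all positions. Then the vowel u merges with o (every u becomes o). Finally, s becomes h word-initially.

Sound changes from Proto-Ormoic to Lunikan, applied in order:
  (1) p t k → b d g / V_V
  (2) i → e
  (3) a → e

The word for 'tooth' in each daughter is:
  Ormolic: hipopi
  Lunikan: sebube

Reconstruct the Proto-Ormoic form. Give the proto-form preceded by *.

Position 4: Ormolic has o, Lunikan has u. Lunikan preserves u here (none of its changes turn any other segment into u), so the proto-segment is *u.
Position 3: Ormolic has p, Lunikan has b. Ormolic preserves p here (none of its changes turn any other segment into p), so the proto-segment is *p.
This points to *sipupi. Verify forward in each daughter:
Ormolic: *sipupi
  sipupi (rule 1 does not apply)
  sipupi → sipopi   [vowel merger]
  sipopi → hipopi   [debuccalisation]
  giving Ormolic hipopi.
Lunikan: start from *sipupi.
  rule 1 (intervocalic voicing): sipupi → sibubi
  rule 2 (vowel merger): sibubi → sebube
  rule 3: no change — sebube
  ⇒ Lunikan sebube
No other proto-form is consistent with every reflex, so the reconstruction is *sipupi.

*sipupi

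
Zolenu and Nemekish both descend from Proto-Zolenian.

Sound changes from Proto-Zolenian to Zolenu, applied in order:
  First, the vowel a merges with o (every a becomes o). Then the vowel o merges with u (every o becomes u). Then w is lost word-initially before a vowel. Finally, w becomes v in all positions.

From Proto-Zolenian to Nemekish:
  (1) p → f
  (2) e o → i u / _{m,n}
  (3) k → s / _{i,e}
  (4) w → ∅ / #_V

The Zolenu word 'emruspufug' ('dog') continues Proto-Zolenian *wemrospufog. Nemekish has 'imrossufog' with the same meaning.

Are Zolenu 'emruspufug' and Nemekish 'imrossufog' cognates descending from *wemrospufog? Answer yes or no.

Derive the expected Nemekish reflex of *wemrospufog:
Nemekish: *wemrospufog > wemrosfufog > wimrosfufog > imrosfufog  (by unconditioned shift, pre-nasal raising, glide loss)
The regular Nemekish reflex would be 'imrosfufog', but the attested form is 'imrossufog'. The correspondence is irregular, so they are not cognates (the Nemekish form has a different source).

no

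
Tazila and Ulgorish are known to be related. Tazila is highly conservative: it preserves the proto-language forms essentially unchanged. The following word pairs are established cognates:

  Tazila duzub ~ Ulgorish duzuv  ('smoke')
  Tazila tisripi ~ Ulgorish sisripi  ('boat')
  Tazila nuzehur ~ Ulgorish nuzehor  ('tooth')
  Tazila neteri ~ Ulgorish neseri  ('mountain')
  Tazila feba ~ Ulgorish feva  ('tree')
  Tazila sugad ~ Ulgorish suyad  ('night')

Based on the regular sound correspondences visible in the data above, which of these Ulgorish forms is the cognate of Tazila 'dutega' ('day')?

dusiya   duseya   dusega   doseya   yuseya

neteri ~ neseri — Tazila t corresponds to Ulgorish s between vowels (before a front vowel).
sugad ~ suyad — Tazila g corresponds to Ulgorish y between vowels (before a back vowel).
Applying these to Tazila 'dutega':
  dutega → dusega   (t→s between vowels (before a front vowel))
  dusega → duseya   (g→y between vowels (before a back vowel))
So the Ulgorish cognate is 'duseya'.

duseya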